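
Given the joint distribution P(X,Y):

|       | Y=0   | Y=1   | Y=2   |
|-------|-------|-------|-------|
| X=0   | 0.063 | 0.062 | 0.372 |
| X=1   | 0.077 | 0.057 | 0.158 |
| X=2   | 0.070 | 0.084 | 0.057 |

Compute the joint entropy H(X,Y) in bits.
2.7760 bits

H(X,Y) = -Σ_{x,y} P(x,y) log₂ P(x,y). Per-cell terms -P(x,y)·log₂P(x,y):
  X=0: 0.25128, 0.24872, 0.53070
  X=1: 0.28482, 0.23557, 0.42060
  X=2: 0.26856, 0.30017, 0.23557
Sum of the 9 terms: H(X,Y) = 2.7760 bits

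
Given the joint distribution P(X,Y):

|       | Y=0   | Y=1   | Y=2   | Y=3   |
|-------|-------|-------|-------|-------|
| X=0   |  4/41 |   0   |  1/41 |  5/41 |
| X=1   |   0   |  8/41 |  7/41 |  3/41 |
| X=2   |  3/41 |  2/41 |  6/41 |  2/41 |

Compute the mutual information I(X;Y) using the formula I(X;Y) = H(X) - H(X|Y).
0.3942 bits

I(X;Y) = H(X) - H(X|Y)

Marginal of X (row sums):
  P(X=0) = 4/41 + 0 + 1/41 + 5/41 = 10/41
  P(X=1) = 0 + 8/41 + 7/41 + 3/41 = 18/41
  P(X=2) = 3/41 + 2/41 + 6/41 + 2/41 = 13/41
H(X) = -[(10/41)·log₂(10/41) + (18/41)·log₂(18/41) + (13/41)·log₂(13/41)]
  = 0.4965 + 0.5214 + 0.5254 = 1.5433 bits

Marginal of Y (column sums):
  P(Y=0) = 4/41 + 0 + 3/41 = 7/41
  P(Y=1) = 0 + 8/41 + 2/41 = 10/41
  P(Y=2) = 1/41 + 7/41 + 6/41 = 14/41
  P(Y=3) = 5/41 + 3/41 + 2/41 = 10/41
H(X|Y) = Σ_y P(y)·H(X|Y=y):
  Y=0: P(Y=0) = 7/41, P(X|Y=0) = (4/7, 0, 3/7) → H(X|Y=0) = 0.9852
  Y=1: P(Y=1) = 10/41, P(X|Y=1) = (0, 4/5, 1/5) → H(X|Y=1) = 0.7219
  Y=2: P(Y=2) = 14/41, P(X|Y=2) = (1/14, 1/2, 3/7) → H(X|Y=2) = 1.2958
  Y=3: P(Y=3) = 10/41, P(X|Y=3) = (1/2, 3/10, 1/5) → H(X|Y=3) = 1.4855
H(X|Y) = (7/41)·0.9852 + (10/41)·0.7219 + (14/41)·1.2958 + (10/41)·1.4855 = 1.1491 bits

I(X;Y) = H(X) - H(X|Y) = 1.5433 - 1.1491 = 0.3942 bits

Cross-check via I(X;Y) = H(X) + H(Y) - H(X,Y): computing H(Y) from the column sums and H(X,Y) from the 12 cells in the same way gives H(Y) = 1.9577 bits and H(X,Y) = 3.1068 bits, so
I(X;Y) = 1.5433 + 1.9577 - 3.1068 = 0.3942 bits ✓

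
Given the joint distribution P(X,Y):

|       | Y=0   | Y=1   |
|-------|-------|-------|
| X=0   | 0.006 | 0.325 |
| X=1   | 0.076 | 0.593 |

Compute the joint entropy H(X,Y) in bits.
1.3009 bits

H(X,Y) = -Σ_{x,y} P(x,y) log₂ P(x,y). Per-cell terms -P(x,y)·log₂P(x,y):
  X=0: 0.04428, 0.52698
  X=1: 0.28256, 0.44706
Sum of the 4 terms: H(X,Y) = 1.3009 bits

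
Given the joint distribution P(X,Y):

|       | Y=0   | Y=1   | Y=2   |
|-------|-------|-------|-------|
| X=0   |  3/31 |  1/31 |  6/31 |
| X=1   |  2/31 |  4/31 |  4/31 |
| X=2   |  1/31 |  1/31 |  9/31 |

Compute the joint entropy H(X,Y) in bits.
2.7996 bits

H(X,Y) = -Σ_{x,y} P(x,y) log₂ P(x,y). Per-cell terms -P(x,y)·log₂P(x,y):
  X=0: 0.3261, 0.1598, 0.4586
  X=1: 0.2551, 0.3812, 0.3812
  X=2: 0.1598, 0.1598, 0.5180
Sum of the 9 terms: H(X,Y) = 2.7996 bits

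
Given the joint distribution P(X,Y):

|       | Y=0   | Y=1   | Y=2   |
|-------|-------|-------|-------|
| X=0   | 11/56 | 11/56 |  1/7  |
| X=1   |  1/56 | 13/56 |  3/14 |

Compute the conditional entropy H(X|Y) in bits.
0.8619 bits

H(X|Y) = H(X,Y) - H(Y)

H(X,Y) = -Σ_{x,y} P(x,y) log₂ P(x,y). Per-cell terms -P(x,y)·log₂P(x,y):
  X=0: 0.4612, 0.4612, 0.4011
  X=1: 0.1037, 0.4891, 0.4762
Sum of the 6 terms: H(X,Y) = 2.3925 bits

Marginal of Y (column sums):
  P(Y=0) = 11/56 + 1/56 = 3/14
  P(Y=1) = 11/56 + 13/56 = 3/7
  P(Y=2) = 1/7 + 3/14 = 5/14
H(Y) = -[(3/14)·log₂(3/14) + (3/7)·log₂(3/7) + (5/14)·log₂(5/14)]
  = 0.4762 + 0.5239 + 0.5305 = 1.5306 bits

H(X|Y) = H(X,Y) - H(Y) = 2.3925 - 1.5306 = 0.8619 bits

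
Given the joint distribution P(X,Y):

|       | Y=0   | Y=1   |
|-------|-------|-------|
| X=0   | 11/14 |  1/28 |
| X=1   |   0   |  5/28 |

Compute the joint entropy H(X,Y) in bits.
0.8889 bits

H(X,Y) = -Σ_{x,y} P(x,y) log₂ P(x,y). Per-cell terms -P(x,y)·log₂P(x,y):
  X=0: 0.2734, 0.1717
  X=1: 0.0000, 0.4438
  (cells with P = 0 contribute 0)
Sum of the 4 terms: H(X,Y) = 0.8889 bits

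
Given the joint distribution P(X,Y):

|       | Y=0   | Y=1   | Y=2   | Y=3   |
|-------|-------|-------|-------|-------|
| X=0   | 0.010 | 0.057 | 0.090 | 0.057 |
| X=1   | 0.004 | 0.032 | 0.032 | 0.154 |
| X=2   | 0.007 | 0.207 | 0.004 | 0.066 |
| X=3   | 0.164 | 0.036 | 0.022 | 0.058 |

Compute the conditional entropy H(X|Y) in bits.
1.4715 bits

H(X|Y) = H(X,Y) - H(Y)

H(X,Y) = -Σ_{x,y} P(x,y) log₂ P(x,y). Per-cell terms -P(x,y)·log₂P(x,y):
  X=0: 0.06644, 0.23557, 0.31265, 0.23557
  X=1: 0.03186, 0.15891, 0.15891, 0.41565
  X=2: 0.05011, 0.47037, 0.03186, 0.25881
  X=3: 0.42775, 0.17265, 0.12114, 0.23825
Sum of the 16 terms: H(X,Y) = 3.3865 bits

Marginal of Y (column sums):
  P(Y=0) = 0.010 + 0.004 + 0.007 + 0.164 = 0.185
  P(Y=1) = 0.057 + 0.032 + 0.207 + 0.036 = 0.332
  P(Y=2) = 0.090 + 0.032 + 0.004 + 0.022 = 0.148
  P(Y=3) = 0.057 + 0.154 + 0.066 + 0.058 = 0.335
H(Y) = -[0.185·log₂(0.185) + 0.332·log₂(0.332) + 0.148·log₂(0.148) + 0.335·log₂(0.335)]
  = 0.45036 + 0.52813 + 0.40794 + 0.52855 = 1.9150 bits

H(X|Y) = H(X,Y) - H(Y) = 3.3865 - 1.9150 = 1.4715 bits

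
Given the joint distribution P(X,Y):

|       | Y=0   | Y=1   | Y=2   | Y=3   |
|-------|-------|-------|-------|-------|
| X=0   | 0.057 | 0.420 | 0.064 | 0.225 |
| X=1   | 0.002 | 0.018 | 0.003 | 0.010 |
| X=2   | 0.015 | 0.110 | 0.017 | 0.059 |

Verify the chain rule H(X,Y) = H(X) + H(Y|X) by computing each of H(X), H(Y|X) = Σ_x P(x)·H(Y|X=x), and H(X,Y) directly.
H(X) = 0.9223 bits, H(Y|X) = 1.5728 bits, H(X,Y) = 2.4951 bits

Marginal of X (row sums):
  P(X=0) = 0.057 + 0.420 + 0.064 + 0.225 = 0.766
  P(X=1) = 0.002 + 0.018 + 0.003 + 0.010 = 0.033
  P(X=2) = 0.015 + 0.110 + 0.017 + 0.059 = 0.201
H(X) = -[0.766·log₂(0.766) + 0.033·log₂(0.033) + 0.201·log₂(0.201)]
  = 0.29459 + 0.16241 + 0.46526 = 0.9223 bits

H(Y|X) = Σ_x P(x)·H(Y|X=x):
  X=0: P(X=0) = 0.766, P(Y|X=0) = (57/766, 210/383, 32/383, 225/766) → H(Y|X=0) = 1.57264
  X=1: P(X=1) = 0.033, P(Y|X=1) = (2/33, 6/11, 1/11, 10/33) → H(Y|X=1) = 1.55855
  X=2: P(X=2) = 0.201, P(Y|X=2) = (5/67, 110/201, 17/201, 59/201) → H(Y|X=2) = 1.57585
H(Y|X) = 0.766·1.57264 + 0.033·1.55855 + 0.201·1.57585 = 1.5728 bits

H(X,Y) = -Σ_{x,y} P(x,y) log₂ P(x,y). Per-cell terms -P(x,y)·log₂P(x,y):
  X=0: 0.23557, 0.52565, 0.25381, 0.48420
  X=1: 0.01793, 0.10433, 0.02514, 0.06644
  X=2: 0.09088, 0.35029, 0.09993, 0.24091
Sum of the 12 terms: H(X,Y) = 2.4951 bits

Chain rule check:
  H(X) + H(Y|X) = 0.9223 + 1.5728 = 2.4951 bits
  H(X,Y) = 2.4951 bits
✓ Chain rule verified.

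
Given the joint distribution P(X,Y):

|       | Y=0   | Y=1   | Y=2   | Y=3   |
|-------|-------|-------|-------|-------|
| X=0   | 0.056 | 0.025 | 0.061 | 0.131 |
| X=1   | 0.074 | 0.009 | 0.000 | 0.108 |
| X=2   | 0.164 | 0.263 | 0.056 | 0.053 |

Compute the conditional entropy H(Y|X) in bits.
1.6244 bits

H(Y|X) = H(X,Y) - H(X)

H(X,Y) = -Σ_{x,y} P(x,y) log₂ P(x,y). Per-cell terms -P(x,y)·log₂P(x,y):
  X=0: 0.232872, 0.133048, 0.246138, 0.384139
  X=1: 0.277968, 0.061163, 0.000000, 0.346777
  X=2: 0.427750, 0.506766, 0.232872, 0.224607
  (cells with P = 0 contribute 0)
Sum of the 12 terms: H(X,Y) = 3.074100 bits

Marginal of X (row sums):
  P(X=0) = 0.056 + 0.025 + 0.061 + 0.131 = 0.273
  P(X=1) = 0.074 + 0.009 + 0.000 + 0.108 = 0.191
  P(X=2) = 0.164 + 0.263 + 0.056 + 0.053 = 0.536
H(X) = -[0.273·log₂(0.273) + 0.191·log₂(0.191) + 0.536·log₂(0.536)]
  = 0.511336 + 0.456176 + 0.482237 = 1.449749 bits

H(Y|X) = H(X,Y) - H(X) = 3.074100 - 1.449749 = 1.6244 bits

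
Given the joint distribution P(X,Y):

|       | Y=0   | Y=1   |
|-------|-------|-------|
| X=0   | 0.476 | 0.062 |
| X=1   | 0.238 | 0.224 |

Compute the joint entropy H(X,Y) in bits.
1.7349 bits

H(X,Y) = -Σ_{x,y} P(x,y) log₂ P(x,y). Per-cell terms -P(x,y)·log₂P(x,y):
  X=0: 0.5098, 0.2487
  X=1: 0.4929, 0.4835
Sum of the 4 terms: H(X,Y) = 1.7349 bits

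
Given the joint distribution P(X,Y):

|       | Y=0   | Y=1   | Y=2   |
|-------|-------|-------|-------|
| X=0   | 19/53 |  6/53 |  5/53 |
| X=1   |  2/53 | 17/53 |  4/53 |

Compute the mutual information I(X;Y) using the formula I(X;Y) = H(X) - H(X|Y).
0.2800 bits

I(X;Y) = H(X) - H(X|Y)

Marginal of X (row sums):
  P(X=0) = 19/53 + 6/53 + 5/53 = 30/53
  P(X=1) = 2/53 + 17/53 + 4/53 = 23/53
H(X) = -[(30/53)·log₂(30/53) + (23/53)·log₂(23/53)]
  = 0.46473 + 0.52265 = 0.9874 bits

Marginal of Y (column sums):
  P(Y=0) = 19/53 + 2/53 = 21/53
  P(Y=1) = 6/53 + 17/53 = 23/53
  P(Y=2) = 5/53 + 4/53 = 9/53
H(X|Y) = Σ_y P(y)·H(X|Y=y):
  Y=0: P(Y=0) = 21/53, P(X|Y=0) = (19/21, 2/21) → H(X|Y=0) = 0.45372
  Y=1: P(Y=1) = 23/53, P(X|Y=1) = (6/23, 17/23) → H(X|Y=1) = 0.82806
  Y=2: P(Y=2) = 9/53, P(X|Y=2) = (5/9, 4/9) → H(X|Y=2) = 0.99108
H(X|Y) = (21/53)·0.45372 + (23/53)·0.82806 + (9/53)·0.99108 = 0.7074 bits

I(X;Y) = H(X) - H(X|Y) = 0.9874 - 0.7074 = 0.2800 bits

Cross-check via I(X;Y) = H(X) + H(Y) - H(X,Y): computing H(Y) from the column sums and H(X,Y) from the 6 cells in the same way gives H(Y) = 1.4862 bits and H(X,Y) = 2.1936 bits, so
I(X;Y) = 0.9874 + 1.4862 - 2.1936 = 0.2800 bits ✓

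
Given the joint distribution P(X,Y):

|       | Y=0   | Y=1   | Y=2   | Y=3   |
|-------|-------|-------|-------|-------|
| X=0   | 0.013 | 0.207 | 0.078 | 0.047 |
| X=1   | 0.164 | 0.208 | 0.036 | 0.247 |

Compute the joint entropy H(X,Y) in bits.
2.6161 bits

H(X,Y) = -Σ_{x,y} P(x,y) log₂ P(x,y). Per-cell terms -P(x,y)·log₂P(x,y):
  X=0: 0.08145, 0.47037, 0.28707, 0.20733
  X=1: 0.42775, 0.47119, 0.17265, 0.49830
Sum of the 8 terms: H(X,Y) = 2.6161 bits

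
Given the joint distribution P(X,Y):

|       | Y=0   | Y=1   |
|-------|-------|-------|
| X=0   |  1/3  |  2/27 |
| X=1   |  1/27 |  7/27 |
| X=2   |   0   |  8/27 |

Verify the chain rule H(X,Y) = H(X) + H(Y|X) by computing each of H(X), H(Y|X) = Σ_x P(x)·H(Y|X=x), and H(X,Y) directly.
H(X) = 1.5677 bits, H(Y|X) = 0.4397 bits, H(X,Y) = 2.0075 bits

Marginal of X (row sums):
  P(X=0) = 1/3 + 2/27 = 11/27
  P(X=1) = 1/27 + 7/27 = 8/27
  P(X=2) = 0 + 8/27 = 8/27
H(X) = -[(11/27)·log₂(11/27) + (8/27)·log₂(8/27) + (8/27)·log₂(8/27)]
  = 0.52778 + 0.51997 + 0.51997 = 1.5677 bits

H(Y|X) = Σ_x P(x)·H(Y|X=x):
  X=0: P(X=0) = 11/27, P(Y|X=0) = (9/11, 2/11) → H(Y|X=0) = 0.68404
  X=1: P(X=1) = 8/27, P(Y|X=1) = (1/8, 7/8) → H(Y|X=1) = 0.54356
  X=2: P(X=2) = 8/27, P(Y|X=2) = (0, 1) → H(Y|X=2) = 0.00000
H(Y|X) = (11/27)·0.68404 + (8/27)·0.54356 + (8/27)·0.00000 = 0.4397 bits

H(X,Y) = -Σ_{x,y} P(x,y) log₂ P(x,y). Per-cell terms -P(x,y)·log₂P(x,y):
  X=0: 0.52832, 0.27814
  X=1: 0.17611, 0.50492
  X=2: 0.00000, 0.51997
  (cells with P = 0 contribute 0)
Sum of the 6 terms: H(X,Y) = 2.0075 bits

Chain rule check:
  H(X) + H(Y|X) = 1.5677 + 0.4397 = 2.0074 bits
  H(X,Y) = 2.0075 bits
✓ Chain rule verified (Δ = 0.0001 is 4-dp rounding noise: each of the three values was rounded independently).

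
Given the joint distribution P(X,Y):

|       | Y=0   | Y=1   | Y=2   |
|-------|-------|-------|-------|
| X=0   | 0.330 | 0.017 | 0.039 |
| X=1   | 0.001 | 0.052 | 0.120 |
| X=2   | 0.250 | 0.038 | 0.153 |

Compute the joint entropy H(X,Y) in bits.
2.5028 bits

H(X,Y) = -Σ_{x,y} P(x,y) log₂ P(x,y). Per-cell terms -P(x,y)·log₂P(x,y):
  X=0: 0.5278, 0.0999, 0.1825
  X=1: 0.0100, 0.2218, 0.3671
  X=2: 0.5000, 0.1793, 0.4144
Sum of the 9 terms: H(X,Y) = 2.5028 bits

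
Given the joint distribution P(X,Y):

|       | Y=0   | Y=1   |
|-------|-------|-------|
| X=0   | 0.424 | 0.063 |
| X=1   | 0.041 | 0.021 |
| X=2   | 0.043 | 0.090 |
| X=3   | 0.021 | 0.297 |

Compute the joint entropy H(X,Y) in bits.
2.2272 bits

H(X,Y) = -Σ_{x,y} P(x,y) log₂ P(x,y). Per-cell terms -P(x,y)·log₂P(x,y):
  X=0: 0.5249, 0.2513
  X=1: 0.1889, 0.1170
  X=2: 0.1952, 0.3127
  X=3: 0.1170, 0.5202
Sum of the 8 terms: H(X,Y) = 2.2272 bits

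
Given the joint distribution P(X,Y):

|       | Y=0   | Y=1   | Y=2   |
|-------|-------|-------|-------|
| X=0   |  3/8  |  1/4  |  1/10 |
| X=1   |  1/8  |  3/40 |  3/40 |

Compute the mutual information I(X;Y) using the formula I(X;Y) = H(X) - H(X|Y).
0.0172 bits

I(X;Y) = H(X) - H(X|Y)

Marginal of X (row sums):
  P(X=0) = 3/8 + 1/4 + 1/10 = 29/40
  P(X=1) = 1/8 + 3/40 + 3/40 = 11/40
H(X) = -[(29/40)·log₂(29/40) + (11/40)·log₂(11/40)]
  = 0.33636 + 0.51219 = 0.84855 bits

Marginal of Y (column sums):
  P(Y=0) = 3/8 + 1/8 = 1/2
  P(Y=1) = 1/4 + 3/40 = 13/40
  P(Y=2) = 1/10 + 3/40 = 7/40
H(X|Y) = Σ_y P(y)·H(X|Y=y):
  Y=0: P(Y=0) = 1/2, P(X|Y=0) = (3/4, 1/4) → H(X|Y=0) = 0.81128
  Y=1: P(Y=1) = 13/40, P(X|Y=1) = (10/13, 3/13) → H(X|Y=1) = 0.77935
  Y=2: P(Y=2) = 7/40, P(X|Y=2) = (4/7, 3/7) → H(X|Y=2) = 0.98523
H(X|Y) = (1/2)·0.81128 + (13/40)·0.77935 + (7/40)·0.98523 = 0.83134 bits

I(X;Y) = H(X) - H(X|Y) = 0.84855 - 0.83134 = 0.0172 bits

Cross-check via I(X;Y) = H(X) + H(Y) - H(X,Y): computing H(Y) from the column sums and H(X,Y) from the 6 cells in the same way gives H(Y) = 1.46703 bits and H(X,Y) = 2.29838 bits, so
I(X;Y) = 0.84855 + 1.46703 - 2.29838 = 0.0172 bits ✓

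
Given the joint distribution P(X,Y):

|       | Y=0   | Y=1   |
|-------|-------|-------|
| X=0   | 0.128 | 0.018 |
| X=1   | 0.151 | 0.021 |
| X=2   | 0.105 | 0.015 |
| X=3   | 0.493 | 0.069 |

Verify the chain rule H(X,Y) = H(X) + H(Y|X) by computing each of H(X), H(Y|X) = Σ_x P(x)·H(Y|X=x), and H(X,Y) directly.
H(X) = 1.6764 bits, H(Y|X) = 0.5379 bits, H(X,Y) = 2.2143 bits

Marginal of X (row sums):
  P(X=0) = 0.128 + 0.018 = 0.146
  P(X=1) = 0.151 + 0.021 = 0.172
  P(X=2) = 0.105 + 0.015 = 0.120
  P(X=3) = 0.493 + 0.069 = 0.562
H(X) = -[0.146·log₂(0.146) + 0.172·log₂(0.172) + 0.120·log₂(0.120) + 0.562·log₂(0.562)]
  = 0.40529 + 0.43680 + 0.36707 + 0.46722 = 1.6764 bits

H(Y|X) = Σ_x P(x)·H(Y|X=x):
  X=0: P(X=0) = 0.146, P(Y|X=0) = (64/73, 9/73) → H(Y|X=0) = 0.53874
  X=1: P(X=1) = 0.172, P(Y|X=1) = (151/172, 21/172) → H(Y|X=1) = 0.53535
  X=2: P(X=2) = 0.120, P(Y|X=2) = (7/8, 1/8) → H(Y|X=2) = 0.54356
  X=3: P(X=3) = 0.562, P(Y|X=3) = (493/562, 69/562) → H(Y|X=3) = 0.53729
H(Y|X) = 0.146·0.53874 + 0.172·0.53535 + 0.120·0.54356 + 0.562·0.53729 = 0.5379 bits

H(X,Y) = -Σ_{x,y} P(x,y) log₂ P(x,y). Per-cell terms -P(x,y)·log₂P(x,y):
  X=0: 0.37962, 0.10433
  X=1: 0.41183, 0.11704
  X=2: 0.34141, 0.09088
  X=3: 0.50303, 0.26615
Sum of the 8 terms: H(X,Y) = 2.2143 bits

Chain rule check:
  H(X) + H(Y|X) = 1.6764 + 0.5379 = 2.2143 bits
  H(X,Y) = 2.2143 bits
✓ Chain rule verified.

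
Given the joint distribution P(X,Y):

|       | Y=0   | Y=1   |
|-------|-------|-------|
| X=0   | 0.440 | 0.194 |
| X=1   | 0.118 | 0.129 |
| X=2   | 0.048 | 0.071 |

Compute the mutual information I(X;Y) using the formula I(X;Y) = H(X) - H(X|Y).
0.0416 bits

I(X;Y) = H(X) - H(X|Y)

Marginal of X (row sums):
  P(X=0) = 0.440 + 0.194 = 0.634
  P(X=1) = 0.118 + 0.129 = 0.247
  P(X=2) = 0.048 + 0.071 = 0.119
H(X) = -[0.634·log₂(0.634) + 0.247·log₂(0.247) + 0.119·log₂(0.119)]
  = 0.41682 + 0.49830 + 0.36545 = 1.2806 bits

Marginal of Y (column sums):
  P(Y=0) = 0.440 + 0.118 + 0.048 = 0.606
  P(Y=1) = 0.194 + 0.129 + 0.071 = 0.394
H(X|Y) = Σ_y P(y)·H(X|Y=y):
  Y=0: P(Y=0) = 0.606, P(X|Y=0) = (220/303, 59/303, 8/101) → H(X|Y=0) = 1.08471
  Y=1: P(Y=1) = 0.394, P(X|Y=1) = (97/197, 129/394, 71/394) → H(X|Y=1) = 1.47621
H(X|Y) = 0.606·1.08471 + 0.394·1.47621 = 1.2390 bits

I(X;Y) = H(X) - H(X|Y) = 1.2806 - 1.2390 = 0.0416 bits

Cross-check via I(X;Y) = H(X) + H(Y) - H(X,Y): computing H(Y) from the column sums and H(X,Y) from the 6 cells in the same way gives H(Y) = 0.9673 bits and H(X,Y) = 2.2063 bits, so
I(X;Y) = 1.2806 + 0.9673 - 2.2063 = 0.0416 bits ✓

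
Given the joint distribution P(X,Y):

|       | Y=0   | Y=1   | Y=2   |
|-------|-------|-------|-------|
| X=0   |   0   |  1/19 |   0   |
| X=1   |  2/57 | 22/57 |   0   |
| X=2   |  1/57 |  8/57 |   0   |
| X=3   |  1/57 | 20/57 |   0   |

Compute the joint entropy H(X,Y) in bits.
2.0557 bits

H(X,Y) = -Σ_{x,y} P(x,y) log₂ P(x,y). Per-cell terms -P(x,y)·log₂P(x,y):
  X=0: 0.0000, 0.2236, 0.0000
  X=1: 0.1696, 0.5301, 0.0000
  X=2: 0.1023, 0.3976, 0.0000
  X=3: 0.1023, 0.5302, 0.0000
  (cells with P = 0 contribute 0)
Sum of the 12 terms: H(X,Y) = 2.0557 bits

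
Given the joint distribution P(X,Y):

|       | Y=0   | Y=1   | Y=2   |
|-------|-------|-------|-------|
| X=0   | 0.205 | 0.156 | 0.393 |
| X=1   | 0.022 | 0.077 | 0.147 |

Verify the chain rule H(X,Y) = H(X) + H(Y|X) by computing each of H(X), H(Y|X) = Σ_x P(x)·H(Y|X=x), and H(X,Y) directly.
H(X) = 0.8049 bits, H(Y|X) = 1.4241 bits, H(X,Y) = 2.2289 bits

Marginal of X (row sums):
  P(X=0) = 0.205 + 0.156 + 0.393 = 0.754
  P(X=1) = 0.022 + 0.077 + 0.147 = 0.246
H(X) = -[0.754·log₂(0.754) + 0.246·log₂(0.246)]
  = 0.30715 + 0.49772 = 0.8049 bits

H(Y|X) = Σ_x P(x)·H(Y|X=x):
  X=0: P(X=0) = 0.754, P(Y|X=0) = (205/754, 6/29, 393/754) → H(Y|X=0) = 1.47110
  X=1: P(X=1) = 0.246, P(Y|X=1) = (11/123, 77/246, 49/82) → H(Y|X=1) = 1.27991
H(Y|X) = 0.754·1.47110 + 0.246·1.27991 = 1.4241 bits

H(X,Y) = -Σ_{x,y} P(x,y) log₂ P(x,y). Per-cell terms -P(x,y)·log₂P(x,y):
  X=0: 0.46869, 0.41814, 0.52953
  X=1: 0.12114, 0.28482, 0.40662
Sum of the 6 terms: H(X,Y) = 2.2289 bits

Chain rule check:
  H(X) + H(Y|X) = 0.8049 + 1.4241 = 2.2290 bits
  H(X,Y) = 2.2289 bits
✓ Chain rule verified (Δ = 0.0001 is 4-dp rounding noise: each of the three values was rounded independently).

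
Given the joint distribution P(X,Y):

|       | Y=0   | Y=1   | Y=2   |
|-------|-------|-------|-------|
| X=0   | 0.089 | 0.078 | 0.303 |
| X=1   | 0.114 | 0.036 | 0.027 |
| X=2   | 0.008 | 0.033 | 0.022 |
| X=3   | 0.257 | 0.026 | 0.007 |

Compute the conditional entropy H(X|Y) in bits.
1.3390 bits

H(X|Y) = H(X,Y) - H(Y)

H(X,Y) = -Σ_{x,y} P(x,y) log₂ P(x,y). Per-cell terms -P(x,y)·log₂P(x,y):
  X=0: 0.31061, 0.28707, 0.52195
  X=1: 0.35715, 0.17265, 0.14069
  X=2: 0.05573, 0.16241, 0.12114
  X=3: 0.50376, 0.13690, 0.05011
Sum of the 12 terms: H(X,Y) = 2.82017 bits

Marginal of Y (column sums):
  P(Y=0) = 0.089 + 0.114 + 0.008 + 0.257 = 0.468
  P(Y=1) = 0.078 + 0.036 + 0.033 + 0.026 = 0.173
  P(Y=2) = 0.303 + 0.027 + 0.022 + 0.007 = 0.359
H(Y) = -[0.468·log₂(0.468) + 0.173·log₂(0.173) + 0.359·log₂(0.359)]
  = 0.51266 + 0.43789 + 0.53058 = 1.48113 bits

H(X|Y) = H(X,Y) - H(Y) = 2.82017 - 1.48113 = 1.3390 bits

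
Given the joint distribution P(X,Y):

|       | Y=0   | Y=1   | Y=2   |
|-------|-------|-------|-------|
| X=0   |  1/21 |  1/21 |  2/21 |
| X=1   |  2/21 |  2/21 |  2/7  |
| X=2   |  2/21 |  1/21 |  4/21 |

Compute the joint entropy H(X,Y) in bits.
2.8919 bits

H(X,Y) = -Σ_{x,y} P(x,y) log₂ P(x,y). Per-cell terms -P(x,y)·log₂P(x,y):
  X=0: 0.20916, 0.20916, 0.32308
  X=1: 0.32308, 0.32308, 0.51639
  X=2: 0.32308, 0.20916, 0.45568
Sum of the 9 terms: H(X,Y) = 2.8919 bits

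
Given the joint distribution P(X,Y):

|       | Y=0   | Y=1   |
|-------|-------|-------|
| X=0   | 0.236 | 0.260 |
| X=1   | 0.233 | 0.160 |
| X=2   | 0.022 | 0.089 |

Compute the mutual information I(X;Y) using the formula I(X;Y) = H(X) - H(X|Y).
0.0417 bits

I(X;Y) = H(X) - H(X|Y)

Marginal of X (row sums):
  P(X=0) = 0.236 + 0.260 = 0.496
  P(X=1) = 0.233 + 0.160 = 0.393
  P(X=2) = 0.022 + 0.089 = 0.111
H(X) = -[0.496·log₂(0.496) + 0.393·log₂(0.393) + 0.111·log₂(0.111)]
  = 0.50175 + 0.52953 + 0.35202 = 1.3833 bits

Marginal of Y (column sums):
  P(Y=0) = 0.236 + 0.233 + 0.022 = 0.491
  P(Y=1) = 0.260 + 0.160 + 0.089 = 0.509
H(X|Y) = Σ_y P(y)·H(X|Y=y):
  Y=0: P(Y=0) = 0.491, P(X|Y=0) = (236/491, 233/491, 22/491) → H(X|Y=0) = 1.21908
  Y=1: P(Y=1) = 0.509, P(X|Y=1) = (260/509, 160/509, 89/509) → H(X|Y=1) = 1.45976
H(X|Y) = 0.491·1.21908 + 0.509·1.45976 = 1.3416 bits

I(X;Y) = H(X) - H(X|Y) = 1.3833 - 1.3416 = 0.0417 bits

Cross-check via I(X;Y) = H(X) + H(Y) - H(X,Y): computing H(Y) from the column sums and H(X,Y) from the 6 cells in the same way gives H(Y) = 0.9998 bits and H(X,Y) = 2.3414 bits, so
I(X;Y) = 1.3833 + 0.9998 - 2.3414 = 0.0417 bits ✓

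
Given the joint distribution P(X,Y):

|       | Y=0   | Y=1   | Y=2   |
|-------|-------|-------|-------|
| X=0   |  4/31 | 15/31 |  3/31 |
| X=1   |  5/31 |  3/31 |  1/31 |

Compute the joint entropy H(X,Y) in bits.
2.1244 bits

H(X,Y) = -Σ_{x,y} P(x,y) log₂ P(x,y). Per-cell terms -P(x,y)·log₂P(x,y):
  X=0: 0.38119, 0.50676, 0.32605
  X=1: 0.42456, 0.32605, 0.15981
Sum of the 6 terms: H(X,Y) = 2.1244 bits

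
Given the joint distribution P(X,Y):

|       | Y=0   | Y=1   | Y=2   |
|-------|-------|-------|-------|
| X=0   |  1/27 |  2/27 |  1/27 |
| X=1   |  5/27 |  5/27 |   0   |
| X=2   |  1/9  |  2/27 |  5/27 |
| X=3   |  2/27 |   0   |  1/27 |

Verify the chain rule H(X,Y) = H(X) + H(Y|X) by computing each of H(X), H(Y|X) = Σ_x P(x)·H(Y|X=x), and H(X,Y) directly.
H(X) = 1.8218 bits, H(Y|X) = 1.2448 bits, H(X,Y) = 3.0666 bits

Marginal of X (row sums):
  P(X=0) = 1/27 + 2/27 + 1/27 = 4/27
  P(X=1) = 5/27 + 5/27 + 0 = 10/27
  P(X=2) = 1/9 + 2/27 + 5/27 = 10/27
  P(X=3) = 2/27 + 0 + 1/27 = 1/9
H(X) = -[(4/27)·log₂(4/27) + (10/27)·log₂(10/27) + (10/27)·log₂(10/27) + (1/9)·log₂(1/9)]
  = 0.40813 + 0.53073 + 0.53073 + 0.35221 = 1.8218 bits

H(Y|X) = Σ_x P(x)·H(Y|X=x):
  X=0: P(X=0) = 4/27, P(Y|X=0) = (1/4, 1/2, 1/4) → H(Y|X=0) = 1.50000
  X=1: P(X=1) = 10/27, P(Y|X=1) = (1/2, 1/2, 0) → H(Y|X=1) = 1.00000
  X=2: P(X=2) = 10/27, P(Y|X=2) = (3/10, 1/5, 1/2) → H(Y|X=2) = 1.48548
  X=3: P(X=3) = 1/9, P(Y|X=3) = (2/3, 0, 1/3) → H(Y|X=3) = 0.91830
H(Y|X) = (4/27)·1.50000 + (10/27)·1.00000 + (10/27)·1.48548 + (1/9)·0.91830 = 1.2448 bits

H(X,Y) = -Σ_{x,y} P(x,y) log₂ P(x,y). Per-cell terms -P(x,y)·log₂P(x,y):
  X=0: 0.17611, 0.27814, 0.17611
  X=1: 0.45055, 0.45055, 0.00000
  X=2: 0.35221, 0.27814, 0.45055
  X=3: 0.27814, 0.00000, 0.17611
  (cells with P = 0 contribute 0)
Sum of the 12 terms: H(X,Y) = 3.0666 bits

Chain rule check:
  H(X) + H(Y|X) = 1.8218 + 1.2448 = 3.0666 bits
  H(X,Y) = 3.0666 bits
✓ Chain rule verified.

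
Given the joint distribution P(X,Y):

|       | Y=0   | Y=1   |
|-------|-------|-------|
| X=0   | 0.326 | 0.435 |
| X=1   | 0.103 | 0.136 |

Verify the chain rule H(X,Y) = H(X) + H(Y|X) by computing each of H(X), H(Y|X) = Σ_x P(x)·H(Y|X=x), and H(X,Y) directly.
H(X) = 0.7934 bits, H(Y|X) = 0.9854 bits, H(X,Y) = 1.7788 bits

Marginal of X (row sums):
  P(X=0) = 0.326 + 0.435 = 0.761
  P(X=1) = 0.103 + 0.136 = 0.239
H(X) = -[0.761·log₂(0.761) + 0.239·log₂(0.239)]
  = 0.29986 + 0.49352 = 0.7934 bits

H(Y|X) = Σ_x P(x)·H(Y|X=x):
  X=0: P(X=0) = 0.761, P(Y|X=0) = (326/761, 435/761) → H(Y|X=0) = 0.98515
  X=1: P(X=1) = 0.239, P(Y|X=1) = (103/239, 136/239) → H(Y|X=1) = 0.98620
H(Y|X) = 0.761·0.98515 + 0.239·0.98620 = 0.9854 bits

H(X,Y) = -Σ_{x,y} P(x,y) log₂ P(x,y). Per-cell terms -P(x,y)·log₂P(x,y):
  X=0: 0.52716, 0.52240
  X=1: 0.33777, 0.39145
Sum of the 4 terms: H(X,Y) = 1.7788 bits

Chain rule check:
  H(X) + H(Y|X) = 0.7934 + 0.9854 = 1.7788 bits
  H(X,Y) = 1.7788 bits
✓ Chain rule verified.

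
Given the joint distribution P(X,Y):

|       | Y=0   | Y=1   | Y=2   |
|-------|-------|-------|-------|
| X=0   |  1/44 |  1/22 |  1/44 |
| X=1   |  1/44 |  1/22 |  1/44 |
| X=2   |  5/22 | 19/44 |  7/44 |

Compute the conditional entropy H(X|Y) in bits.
0.8639 bits

H(X|Y) = H(X,Y) - H(Y)

H(X,Y) = -Σ_{x,y} P(x,y) log₂ P(x,y). Per-cell terms -P(x,y)·log₂P(x,y):
  X=0: 0.1241, 0.2027, 0.1241
  X=1: 0.1241, 0.2027, 0.1241
  X=2: 0.4858, 0.5231, 0.4219
Sum of the 9 terms: H(X,Y) = 2.3326 bits

Marginal of Y (column sums):
  P(Y=0) = 1/44 + 1/44 + 5/22 = 3/11
  P(Y=1) = 1/22 + 1/22 + 19/44 = 23/44
  P(Y=2) = 1/44 + 1/44 + 7/44 = 9/44
H(Y) = -[(3/11)·log₂(3/11) + (23/44)·log₂(23/44) + (9/44)·log₂(9/44)]
  = 0.5112 + 0.4892 + 0.4683 = 1.4687 bits

H(X|Y) = H(X,Y) - H(Y) = 2.3326 - 1.4687 = 0.8639 bits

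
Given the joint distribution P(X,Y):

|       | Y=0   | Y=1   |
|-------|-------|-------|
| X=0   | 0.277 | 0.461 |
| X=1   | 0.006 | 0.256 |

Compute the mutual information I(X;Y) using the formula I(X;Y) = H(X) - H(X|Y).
0.1137 bits

I(X;Y) = H(X) - H(X|Y)

Marginal of X (row sums):
  P(X=0) = 0.277 + 0.461 = 0.738
  P(X=1) = 0.006 + 0.256 = 0.262
H(X) = -[0.738·log₂(0.738) + 0.262·log₂(0.262)]
  = 0.323471 + 0.506279 = 0.82975 bits

Marginal of Y (column sums):
  P(Y=0) = 0.277 + 0.006 = 0.283
  P(Y=1) = 0.461 + 0.256 = 0.717
H(X|Y) = Σ_y P(y)·H(X|Y=y):
  Y=0: P(Y=0) = 0.283, P(X|Y=0) = (277/283, 6/283) → H(X|Y=0) = 0.148134
  Y=1: P(Y=1) = 0.717, P(X|Y=1) = (461/717, 256/717) → H(X|Y=1) = 0.940201
H(X|Y) = 0.283·0.148134 + 0.717·0.940201 = 0.71605 bits

I(X;Y) = H(X) - H(X|Y) = 0.82975 - 0.71605 = 0.1137 bits

Cross-check via I(X;Y) = H(X) + H(Y) - H(X,Y): computing H(Y) from the column sums and H(X,Y) from the 4 cells in the same way gives H(Y) = 0.85951 bits and H(X,Y) = 1.57555 bits, so
I(X;Y) = 0.82975 + 0.85951 - 1.57555 = 0.1137 bits ✓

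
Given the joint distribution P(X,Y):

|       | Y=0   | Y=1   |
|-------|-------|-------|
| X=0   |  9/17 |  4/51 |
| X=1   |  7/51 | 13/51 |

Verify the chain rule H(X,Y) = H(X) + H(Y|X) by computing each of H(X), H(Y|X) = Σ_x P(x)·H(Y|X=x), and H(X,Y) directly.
H(X) = 0.9662 bits, H(Y|X) = 0.7035 bits, H(X,Y) = 1.6697 bits

Marginal of X (row sums):
  P(X=0) = 9/17 + 4/51 = 31/51
  P(X=1) = 7/51 + 13/51 = 20/51
H(X) = -[(31/51)·log₂(31/51) + (20/51)·log₂(20/51)]
  = 0.4366 + 0.5296 = 0.9662 bits

H(Y|X) = Σ_x P(x)·H(Y|X=x):
  X=0: P(X=0) = 31/51, P(Y|X=0) = (27/31, 4/31) → H(Y|X=0) = 0.5548
  X=1: P(X=1) = 20/51, P(Y|X=1) = (7/20, 13/20) → H(Y|X=1) = 0.9341
H(Y|X) = (31/51)·0.5548 + (20/51)·0.9341 = 0.7035 bits

H(X,Y) = -Σ_{x,y} P(x,y) log₂ P(x,y). Per-cell terms -P(x,y)·log₂P(x,y):
  X=0: 0.4858, 0.2880
  X=1: 0.3932, 0.5027
Sum of the 4 terms: H(X,Y) = 1.6697 bits

Chain rule check:
  H(X) + H(Y|X) = 0.9662 + 0.7035 = 1.6697 bits
  H(X,Y) = 1.6697 bits
✓ Chain rule verified.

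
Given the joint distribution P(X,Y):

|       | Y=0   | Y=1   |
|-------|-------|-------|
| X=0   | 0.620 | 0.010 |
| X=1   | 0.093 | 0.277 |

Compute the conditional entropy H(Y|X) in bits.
0.3750 bits

H(Y|X) = H(X,Y) - H(X)

H(X,Y) = -Σ_{x,y} P(x,y) log₂ P(x,y). Per-cell terms -P(x,y)·log₂P(x,y):
  X=0: 0.42759, 0.06644
  X=1: 0.31868, 0.51302
Sum of the 4 terms: H(X,Y) = 1.3257 bits

Marginal of X (row sums):
  P(X=0) = 0.620 + 0.010 = 0.630
  P(X=1) = 0.093 + 0.277 = 0.370
H(X) = -[0.630·log₂(0.630) + 0.370·log₂(0.370)]
  = 0.41994 + 0.53073 = 0.9507 bits

H(Y|X) = H(X,Y) - H(X) = 1.3257 - 0.9507 = 0.3750 bits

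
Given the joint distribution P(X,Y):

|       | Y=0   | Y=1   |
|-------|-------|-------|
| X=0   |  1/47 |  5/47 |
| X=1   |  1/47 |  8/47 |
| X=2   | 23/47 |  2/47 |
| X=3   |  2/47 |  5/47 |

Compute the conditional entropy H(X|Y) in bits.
1.2672 bits

H(X|Y) = H(X,Y) - H(Y)

H(X,Y) = -Σ_{x,y} P(x,y) log₂ P(x,y). Per-cell terms -P(x,y)·log₂P(x,y):
  X=0: 0.118183, 0.343900
  X=1: 0.118183, 0.434824
  X=2: 0.504545, 0.193812
  X=3: 0.193812, 0.343900
Sum of the 8 terms: H(X,Y) = 2.25116 bits

Marginal of Y (column sums):
  P(Y=0) = 1/47 + 1/47 + 23/47 + 2/47 = 27/47
  P(Y=1) = 5/47 + 8/47 + 2/47 + 5/47 = 20/47
H(Y) = -[(27/47)·log₂(27/47) + (20/47)·log₂(20/47)]
  = 0.459403 + 0.524536 = 0.98394 bits

H(X|Y) = H(X,Y) - H(Y) = 2.25116 - 0.98394 = 1.2672 bits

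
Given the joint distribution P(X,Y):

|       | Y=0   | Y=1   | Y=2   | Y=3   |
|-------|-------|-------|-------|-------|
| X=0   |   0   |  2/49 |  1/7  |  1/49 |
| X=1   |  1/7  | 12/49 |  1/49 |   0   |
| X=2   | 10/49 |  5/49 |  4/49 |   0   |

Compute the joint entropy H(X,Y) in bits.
2.8157 bits

H(X,Y) = -Σ_{x,y} P(x,y) log₂ P(x,y). Per-cell terms -P(x,y)·log₂P(x,y):
  X=0: 0.00000, 0.18836, 0.40105, 0.11459
  X=1: 0.40105, 0.49708, 0.11459, 0.00000
  X=2: 0.46791, 0.33600, 0.29508, 0.00000
  (cells with P = 0 contribute 0)
Sum of the 12 terms: H(X,Y) = 2.8157 bits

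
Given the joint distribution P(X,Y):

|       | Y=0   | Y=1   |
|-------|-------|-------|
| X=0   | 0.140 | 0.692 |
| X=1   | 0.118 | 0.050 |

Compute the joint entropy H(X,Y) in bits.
1.3446 bits

H(X,Y) = -Σ_{x,y} P(x,y) log₂ P(x,y). Per-cell terms -P(x,y)·log₂P(x,y):
  X=0: 0.3971, 0.3676
  X=1: 0.3638, 0.2161
Sum of the 4 terms: H(X,Y) = 1.3446 bits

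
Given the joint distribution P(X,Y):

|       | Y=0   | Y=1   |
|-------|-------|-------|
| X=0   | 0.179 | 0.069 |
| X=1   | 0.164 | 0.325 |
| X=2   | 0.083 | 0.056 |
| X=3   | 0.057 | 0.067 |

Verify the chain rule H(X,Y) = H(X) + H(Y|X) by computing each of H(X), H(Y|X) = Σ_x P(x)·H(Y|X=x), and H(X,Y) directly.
H(X) = 1.7727 bits, H(Y|X) = 0.9202 bits, H(X,Y) = 2.6929 bits

Marginal of X (row sums):
  P(X=0) = 0.179 + 0.069 = 0.248
  P(X=1) = 0.164 + 0.325 = 0.489
  P(X=2) = 0.083 + 0.056 = 0.139
  P(X=3) = 0.057 + 0.067 = 0.124
H(X) = -[0.248·log₂(0.248) + 0.489·log₂(0.489) + 0.139·log₂(0.139) + 0.124·log₂(0.124)]
  = 0.49887 + 0.50469 + 0.39571 + 0.37344 = 1.7727 bits

H(Y|X) = Σ_x P(x)·H(Y|X=x):
  X=0: P(X=0) = 0.248, P(Y|X=0) = (179/248, 69/248) → H(Y|X=0) = 0.85302
  X=1: P(X=1) = 0.489, P(Y|X=1) = (164/489, 325/489) → H(Y|X=1) = 0.92033
  X=2: P(X=2) = 0.139, P(Y|X=2) = (83/139, 56/139) → H(Y|X=2) = 0.97261
  X=3: P(X=3) = 0.124, P(Y|X=3) = (57/124, 67/124) → H(Y|X=3) = 0.99530
H(Y|X) = 0.248·0.85302 + 0.489·0.92033 + 0.139·0.97261 + 0.124·0.99530 = 0.9202 bits

H(X,Y) = -Σ_{x,y} P(x,y) log₂ P(x,y). Per-cell terms -P(x,y)·log₂P(x,y):
  X=0: 0.44427, 0.26615
  X=1: 0.42775, 0.52698
  X=2: 0.29803, 0.23287
  X=3: 0.23557, 0.26128
Sum of the 8 terms: H(X,Y) = 2.6929 bits

Chain rule check:
  H(X) + H(Y|X) = 1.7727 + 0.9202 = 2.6929 bits
  H(X,Y) = 2.6929 bits
✓ Chain rule verified.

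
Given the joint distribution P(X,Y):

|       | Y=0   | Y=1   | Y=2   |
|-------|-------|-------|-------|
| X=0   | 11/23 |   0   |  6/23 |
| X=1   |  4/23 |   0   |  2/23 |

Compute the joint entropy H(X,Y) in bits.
1.7599 bits

H(X,Y) = -Σ_{x,y} P(x,y) log₂ P(x,y). Per-cell terms -P(x,y)·log₂P(x,y):
  X=0: 0.5089, 0.0000, 0.5057
  X=1: 0.4389, 0.0000, 0.3064
  (cells with P = 0 contribute 0)
Sum of the 6 terms: H(X,Y) = 1.7599 bits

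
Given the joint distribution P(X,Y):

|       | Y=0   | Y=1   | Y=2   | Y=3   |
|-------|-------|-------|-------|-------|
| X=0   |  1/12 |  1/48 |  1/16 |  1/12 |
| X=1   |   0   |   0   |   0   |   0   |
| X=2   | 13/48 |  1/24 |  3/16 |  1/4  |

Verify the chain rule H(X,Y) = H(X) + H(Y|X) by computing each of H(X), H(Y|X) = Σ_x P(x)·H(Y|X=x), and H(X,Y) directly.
H(X) = 0.8113 bits, H(Y|X) = 1.8068 bits, H(X,Y) = 2.6181 bits

Marginal of X (row sums):
  P(X=0) = 1/12 + 1/48 + 1/16 + 1/12 = 1/4
  P(X=1) = 0 + 0 + 0 + 0 = 0
  P(X=2) = 13/48 + 1/24 + 3/16 + 1/4 = 3/4
H(X) = -[(1/4)·log₂(1/4) + (3/4)·log₂(3/4)]   (outcomes with P = 0 contribute 0)
  = 0.50000 + 0.31128 = 0.8113 bits

H(Y|X) = Σ_x P(x)·H(Y|X=x):
  X=0: P(X=0) = 1/4, P(Y|X=0) = (1/3, 1/12, 1/4, 1/3) → H(Y|X=0) = 1.85539
  X=1: P(X=1) = 0 → contributes 0
  X=2: P(X=2) = 3/4, P(Y|X=2) = (13/36, 1/18, 1/4, 1/3) → H(Y|X=2) = 1.79063
H(Y|X) = (1/4)·1.85539 + (3/4)·1.79063 = 1.8068 bits

H(X,Y) = -Σ_{x,y} P(x,y) log₂ P(x,y). Per-cell terms -P(x,y)·log₂P(x,y):
  X=0: 0.29875, 0.11635, 0.25000, 0.29875
  X=1: 0.00000, 0.00000, 0.00000, 0.00000
  X=2: 0.51039, 0.19104, 0.45282, 0.50000
  (cells with P = 0 contribute 0)
Sum of the 12 terms: H(X,Y) = 2.6181 bits

Chain rule check:
  H(X) + H(Y|X) = 0.8113 + 1.8068 = 2.6181 bits
  H(X,Y) = 2.6181 bits
✓ Chain rule verified.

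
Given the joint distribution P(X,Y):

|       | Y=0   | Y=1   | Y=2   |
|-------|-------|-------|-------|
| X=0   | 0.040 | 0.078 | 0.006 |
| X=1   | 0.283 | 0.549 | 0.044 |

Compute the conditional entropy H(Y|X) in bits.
1.1650 bits

H(Y|X) = H(X,Y) - H(X)

H(X,Y) = -Σ_{x,y} P(x,y) log₂ P(x,y). Per-cell terms -P(x,y)·log₂P(x,y):
  X=0: 0.185754, 0.287070, 0.044285
  X=1: 0.515379, 0.474952, 0.198280
Sum of the 6 terms: H(X,Y) = 1.70572 bits

Marginal of X (row sums):
  P(X=0) = 0.040 + 0.078 + 0.006 = 0.124
  P(X=1) = 0.283 + 0.549 + 0.044 = 0.876
H(X) = -[0.124·log₂(0.124) + 0.876·log₂(0.876)]
  = 0.373437 + 0.167314 = 0.54075 bits

H(Y|X) = H(X,Y) - H(X) = 1.70572 - 0.54075 = 1.1650 bits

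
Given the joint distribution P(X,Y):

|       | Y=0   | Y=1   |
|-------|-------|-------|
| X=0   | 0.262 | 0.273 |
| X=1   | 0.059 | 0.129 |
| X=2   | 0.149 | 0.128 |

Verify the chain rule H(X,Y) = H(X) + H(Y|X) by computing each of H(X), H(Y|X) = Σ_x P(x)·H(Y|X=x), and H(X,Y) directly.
H(X) = 1.4491 bits, H(Y|X) = 0.9794 bits, H(X,Y) = 2.4285 bits

Marginal of X (row sums):
  P(X=0) = 0.262 + 0.273 = 0.535
  P(X=1) = 0.059 + 0.129 = 0.188
  P(X=2) = 0.149 + 0.128 = 0.277
H(X) = -[0.535·log₂(0.535) + 0.188·log₂(0.188) + 0.277·log₂(0.277)]
  = 0.48278 + 0.45330 + 0.51302 = 1.4491 bits

H(Y|X) = Σ_x P(x)·H(Y|X=x):
  X=0: P(X=0) = 0.535, P(Y|X=0) = (262/535, 273/535) → H(Y|X=0) = 0.99970
  X=1: P(X=1) = 0.188, P(Y|X=1) = (59/188, 129/188) → H(Y|X=1) = 0.89754
  X=2: P(X=2) = 0.277, P(Y|X=2) = (149/277, 128/277) → H(Y|X=2) = 0.99585
H(Y|X) = 0.535·0.99970 + 0.188·0.89754 + 0.277·0.99585 = 0.9794 bits

H(X,Y) = -Σ_{x,y} P(x,y) log₂ P(x,y). Per-cell terms -P(x,y)·log₂P(x,y):
  X=0: 0.50628, 0.51134
  X=1: 0.24091, 0.38114
  X=2: 0.40925, 0.37962
Sum of the 6 terms: H(X,Y) = 2.4285 bits

Chain rule check:
  H(X) + H(Y|X) = 1.4491 + 0.9794 = 2.4285 bits
  H(X,Y) = 2.4285 bits
✓ Chain rule verified.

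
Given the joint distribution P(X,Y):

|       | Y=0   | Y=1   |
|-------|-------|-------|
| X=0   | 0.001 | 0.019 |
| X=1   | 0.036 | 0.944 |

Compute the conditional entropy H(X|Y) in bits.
0.1414 bits

H(X|Y) = H(X,Y) - H(Y)

H(X,Y) = -Σ_{x,y} P(x,y) log₂ P(x,y). Per-cell terms -P(x,y)·log₂P(x,y):
  X=0: 0.009966, 0.108639
  X=1: 0.172651, 0.078485
Sum of the 4 terms: H(X,Y) = 0.36974 bits

Marginal of Y (column sums):
  P(Y=0) = 0.001 + 0.036 = 0.037
  P(Y=1) = 0.019 + 0.944 = 0.963
H(Y) = -[0.037·log₂(0.037) + 0.963·log₂(0.963)]
  = 0.175984 + 0.052380 = 0.22836 bits

H(X|Y) = H(X,Y) - H(Y) = 0.36974 - 0.22836 = 0.1414 bits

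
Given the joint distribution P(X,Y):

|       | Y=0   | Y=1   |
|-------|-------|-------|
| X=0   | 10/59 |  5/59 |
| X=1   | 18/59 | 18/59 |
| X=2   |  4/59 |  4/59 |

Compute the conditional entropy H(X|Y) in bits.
1.3125 bits

H(X|Y) = H(X,Y) - H(Y)

H(X,Y) = -Σ_{x,y} P(x,y) log₂ P(x,y). Per-cell terms -P(x,y)·log₂P(x,y):
  X=0: 0.43402, 0.30176
  X=1: 0.52252, 0.52252
  X=2: 0.26323, 0.26323
Sum of the 6 terms: H(X,Y) = 2.3073 bits

Marginal of Y (column sums):
  P(Y=0) = 10/59 + 18/59 + 4/59 = 32/59
  P(Y=1) = 5/59 + 18/59 + 4/59 = 27/59
H(Y) = -[(32/59)·log₂(32/59) + (27/59)·log₂(27/59)]
  = 0.47872 + 0.51609 = 0.9948 bits

H(X|Y) = H(X,Y) - H(Y) = 2.3073 - 0.9948 = 1.3125 bits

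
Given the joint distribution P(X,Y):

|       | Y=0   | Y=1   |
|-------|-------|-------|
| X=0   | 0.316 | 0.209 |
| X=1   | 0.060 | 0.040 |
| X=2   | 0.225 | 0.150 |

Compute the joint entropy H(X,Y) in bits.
2.3212 bits

H(X,Y) = -Σ_{x,y} P(x,y) log₂ P(x,y). Per-cell terms -P(x,y)·log₂P(x,y):
  X=0: 0.5252, 0.4720
  X=1: 0.2435, 0.1858
  X=2: 0.4842, 0.4105
Sum of the 6 terms: H(X,Y) = 2.3212 bits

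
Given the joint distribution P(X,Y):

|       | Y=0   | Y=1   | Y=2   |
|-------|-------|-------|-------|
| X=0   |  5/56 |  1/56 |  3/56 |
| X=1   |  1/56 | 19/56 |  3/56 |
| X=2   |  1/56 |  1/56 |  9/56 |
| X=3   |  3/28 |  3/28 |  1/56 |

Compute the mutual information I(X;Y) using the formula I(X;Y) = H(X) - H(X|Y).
0.4888 bits

I(X;Y) = H(X) - H(X|Y)

Marginal of X (row sums):
  P(X=0) = 5/56 + 1/56 + 3/56 = 9/56
  P(X=1) = 1/56 + 19/56 + 3/56 = 23/56
  P(X=2) = 1/56 + 1/56 + 9/56 = 11/56
  P(X=3) = 3/28 + 3/28 + 1/56 = 13/56
H(X) = -[(9/56)·log₂(9/56) + (23/56)·log₂(23/56) + (11/56)·log₂(11/56) + (13/56)·log₂(13/56)]
  = 0.42387 + 0.52727 + 0.46120 + 0.48911 = 1.90145 bits

Marginal of Y (column sums):
  P(Y=0) = 5/56 + 1/56 + 1/56 + 3/28 = 13/56
  P(Y=1) = 1/56 + 19/56 + 1/56 + 3/28 = 27/56
  P(Y=2) = 3/56 + 3/56 + 9/56 + 1/56 = 2/7
H(X|Y) = Σ_y P(y)·H(X|Y=y):
  Y=0: P(Y=0) = 13/56, P(X|Y=0) = (5/13, 1/13, 1/13, 6/13) → H(X|Y=0) = 1.61433
  Y=1: P(Y=1) = 27/56, P(X|Y=1) = (1/27, 19/27, 1/27, 2/9) → H(X|Y=1) = 1.19117
  Y=2: P(Y=2) = 2/7, P(X|Y=2) = (3/16, 3/16, 9/16, 1/16) → H(X|Y=2) = 1.62256
H(X|Y) = (13/56)·1.61433 + (27/56)·1.19117 + (2/7)·1.62256 = 1.41266 bits

I(X;Y) = H(X) - H(X|Y) = 1.90145 - 1.41266 = 0.4888 bits

Cross-check via I(X;Y) = H(X) + H(Y) - H(X,Y): computing H(Y) from the column sums and H(X,Y) from the 12 cells in the same way gives H(Y) = 1.51293 bits and H(X,Y) = 2.92559 bits, so
I(X;Y) = 1.90145 + 1.51293 - 2.92559 = 0.4888 bits ✓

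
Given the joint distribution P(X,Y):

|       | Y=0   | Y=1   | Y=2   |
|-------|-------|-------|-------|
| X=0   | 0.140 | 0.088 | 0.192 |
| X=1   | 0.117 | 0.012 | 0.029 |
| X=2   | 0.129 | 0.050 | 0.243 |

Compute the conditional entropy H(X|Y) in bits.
1.3882 bits

H(X|Y) = H(X,Y) - H(Y)

H(X,Y) = -Σ_{x,y} P(x,y) log₂ P(x,y). Per-cell terms -P(x,y)·log₂P(x,y):
  X=0: 0.397110, 0.308559, 0.457118
  X=1: 0.362164, 0.076570, 0.148126
  X=2: 0.381138, 0.216096, 0.495956
Sum of the 9 terms: H(X,Y) = 2.84284 bits

Marginal of Y (column sums):
  P(Y=0) = 0.140 + 0.117 + 0.129 = 0.386
  P(Y=1) = 0.088 + 0.012 + 0.050 = 0.150
  P(Y=2) = 0.192 + 0.029 + 0.243 = 0.464
H(Y) = -[0.386·log₂(0.386) + 0.150·log₂(0.150) + 0.464·log₂(0.464)]
  = 0.530104 + 0.410545 + 0.514021 = 1.45467 bits

H(X|Y) = H(X,Y) - H(Y) = 2.84284 - 1.45467 = 1.3882 bits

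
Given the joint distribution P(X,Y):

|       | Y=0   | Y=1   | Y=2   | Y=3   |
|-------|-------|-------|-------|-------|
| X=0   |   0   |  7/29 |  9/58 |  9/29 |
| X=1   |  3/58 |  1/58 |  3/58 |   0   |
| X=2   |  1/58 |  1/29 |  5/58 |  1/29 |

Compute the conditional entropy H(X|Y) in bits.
0.8862 bits

H(X|Y) = H(X,Y) - H(Y)

H(X,Y) = -Σ_{x,y} P(x,y) log₂ P(x,y). Per-cell terms -P(x,y)·log₂P(x,y):
  X=0: 0.000000, 0.494979, 0.417112, 0.523879
  X=1: 0.221018, 0.101000, 0.221018, 0.000000
  X=2: 0.101000, 0.167517, 0.304832, 0.167517
  (cells with P = 0 contribute 0)
Sum of the 12 terms: H(X,Y) = 2.71987 bits

Marginal of Y (column sums):
  P(Y=0) = 0 + 3/58 + 1/58 = 2/29
  P(Y=1) = 7/29 + 1/58 + 1/29 = 17/58
  P(Y=2) = 9/58 + 3/58 + 5/58 = 17/58
  P(Y=3) = 9/29 + 0 + 1/29 = 10/29
H(Y) = -[(2/29)·log₂(2/29) + (17/58)·log₂(17/58) + (17/58)·log₂(17/58) + (10/29)·log₂(10/29)]
  = 0.266068 + 0.518945 + 0.518945 + 0.529673 = 1.83363 bits

H(X|Y) = H(X,Y) - H(Y) = 2.71987 - 1.83363 = 0.8862 bits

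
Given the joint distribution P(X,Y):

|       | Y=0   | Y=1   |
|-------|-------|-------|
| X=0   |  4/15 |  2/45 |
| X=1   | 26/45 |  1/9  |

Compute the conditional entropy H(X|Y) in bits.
0.8940 bits

H(X|Y) = H(X,Y) - H(Y)

H(X,Y) = -Σ_{x,y} P(x,y) log₂ P(x,y). Per-cell terms -P(x,y)·log₂P(x,y):
  X=0: 0.5085, 0.1996
  X=1: 0.4573, 0.3522
Sum of the 4 terms: H(X,Y) = 1.5176 bits

Marginal of Y (column sums):
  P(Y=0) = 4/15 + 26/45 = 38/45
  P(Y=1) = 2/45 + 1/9 = 7/45
H(Y) = -[(38/45)·log₂(38/45) + (7/45)·log₂(7/45)]
  = 0.2060 + 0.4176 = 0.6236 bits

H(X|Y) = H(X,Y) - H(Y) = 1.5176 - 0.6236 = 0.8940 bits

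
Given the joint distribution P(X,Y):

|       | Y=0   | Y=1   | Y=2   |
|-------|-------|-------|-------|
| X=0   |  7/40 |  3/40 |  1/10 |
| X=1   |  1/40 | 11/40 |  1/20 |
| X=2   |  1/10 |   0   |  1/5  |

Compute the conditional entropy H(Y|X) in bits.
1.1291 bits

H(Y|X) = H(X,Y) - H(X)

H(X,Y) = -Σ_{x,y} P(x,y) log₂ P(x,y). Per-cell terms -P(x,y)·log₂P(x,y):
  X=0: 0.44005, 0.28027, 0.33219
  X=1: 0.13305, 0.51219, 0.21610
  X=2: 0.33219, 0.00000, 0.46439
  (cells with P = 0 contribute 0)
Sum of the 9 terms: H(X,Y) = 2.7104 bits

Marginal of X (row sums):
  P(X=0) = 7/40 + 3/40 + 1/10 = 7/20
  P(X=1) = 1/40 + 11/40 + 1/20 = 7/20
  P(X=2) = 1/10 + 0 + 1/5 = 3/10
H(X) = -[(7/20)·log₂(7/20) + (7/20)·log₂(7/20) + (3/10)·log₂(3/10)]
  = 0.53010 + 0.53010 + 0.52109 = 1.5813 bits

H(Y|X) = H(X,Y) - H(X) = 2.7104 - 1.5813 = 1.1291 bits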